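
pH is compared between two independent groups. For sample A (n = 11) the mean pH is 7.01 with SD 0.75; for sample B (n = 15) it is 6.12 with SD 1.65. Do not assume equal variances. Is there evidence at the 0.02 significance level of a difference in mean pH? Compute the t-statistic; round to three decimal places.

1.845

Let group 1 = sample A, group 2 = sample B. H0: μ_1 = μ_2; H1: μ_1 ≠ μ_2 (Welch's two-sample t-test, two-sided).
t = (x̄_1 − x̄_2)/√(s_1²/n_1 + s_2²/n_2) = (7.01 − 6.12)/√(0.75²/11 + 1.65²/15) = 1.845
Welch–Satterthwaite df ≈ 20.70
Two-sided p-value ≈ 0.0794
Since p ≈ 0.0794 > α = 0.02, fail to reject H0; the data do not provide sufficient evidence against H0.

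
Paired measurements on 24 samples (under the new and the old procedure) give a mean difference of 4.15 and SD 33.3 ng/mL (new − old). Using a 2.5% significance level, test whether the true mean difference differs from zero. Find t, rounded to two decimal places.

0.61

H0: μ_d = 0; H1: μ_d ≠ 0 (paired t-test on the differences, two-sided).
t = d̄/(s_d/√n) = 4.15/(33.3/√24) = 0.61
df = n − 1 = 23
Two-sided p-value ≈ 0.5475
Since p ≈ 0.5475 > α = 0.025, fail to reject H0; the data do not provide sufficient evidence against H0.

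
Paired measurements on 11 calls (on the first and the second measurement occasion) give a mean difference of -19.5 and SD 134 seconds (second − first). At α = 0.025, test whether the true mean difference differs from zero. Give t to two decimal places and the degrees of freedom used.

H0: μ_d = 0; H1: μ_d ≠ 0 (paired t-test on the differences, two-sided).
t = d̄/(s_d/√n) = -19.5/(134/√11) = -0.48
df = n − 1 = 10
Two-sided p-value ≈ 0.6397
Since p ≈ 0.6397 > α = 0.025, fail to reject H0; the evidence is not statistically significant.

t = -0.48, df = 10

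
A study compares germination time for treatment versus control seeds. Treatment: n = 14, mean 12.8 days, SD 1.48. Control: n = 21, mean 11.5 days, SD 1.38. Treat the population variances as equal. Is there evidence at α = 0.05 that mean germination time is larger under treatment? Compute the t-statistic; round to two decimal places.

2.65

Let group 1 = treatment, group 2 = control. H0: μ_1 = μ_2; H1: μ_1 > μ_2 (two-sample pooled-variance t-test, right-tailed).
s_p² = [(14−1)·1.48² + (21−1)·1.38²]/(14+21−2) = 2.01707
t = (12.8 − 11.5)/√[2.01707·(1/14 + 1/21)] = 2.65
df = n₁ + n₂ − 2 = 33
p-value = P(T ≥ 2.65) ≈ 0.0061
Since p ≈ 0.0061 < α = 0.05, reject H0; the data support H1.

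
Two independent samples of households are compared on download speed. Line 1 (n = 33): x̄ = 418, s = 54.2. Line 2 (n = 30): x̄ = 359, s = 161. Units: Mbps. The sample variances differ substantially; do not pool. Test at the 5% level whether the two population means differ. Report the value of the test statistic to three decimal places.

Let group 1 = line 1, group 2 = line 2. H0: μ_1 = μ_2; H1: μ_1 ≠ μ_2 (Welch's two-sample t-test, two-sided).
t = (x̄_1 − x̄_2)/√(s_1²/n_1 + s_2²/n_2) = (418 − 359)/√(54.2²/33 + 161²/30) = 1.911
Welch–Satterthwaite df ≈ 34.95
Two-sided p-value ≈ 0.064
Since p ≈ 0.064 > α = 0.05, fail to reject H0; the evidence is not statistically significant.

1.911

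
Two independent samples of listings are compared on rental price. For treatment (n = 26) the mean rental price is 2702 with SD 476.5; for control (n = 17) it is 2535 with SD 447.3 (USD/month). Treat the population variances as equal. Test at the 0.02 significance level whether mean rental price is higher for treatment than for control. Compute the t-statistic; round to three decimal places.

Let group 1 = treatment, group 2 = control. H0: μ_1 = μ_2; H1: μ_1 > μ_2 (two-sample pooled-variance t-test, right-tailed).
s_p² = [(26−1)·476.5² + (17−1)·447.3²]/(26+17−2) = 216525
t = (2702 − 2535)/√[216525·(1/26 + 1/17)] = 1.151
df = n₁ + n₂ − 2 = 41
p-value = P(T ≥ 1.151) ≈ 0.1283
Since p ≈ 0.1283 > α = 0.02, fail to reject H0; the evidence is not statistically significant.

1.151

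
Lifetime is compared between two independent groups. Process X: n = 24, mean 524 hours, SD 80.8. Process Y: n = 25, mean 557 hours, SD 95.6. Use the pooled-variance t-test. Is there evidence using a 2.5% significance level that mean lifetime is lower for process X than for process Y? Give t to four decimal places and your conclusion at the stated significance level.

t = -1.3024; fail to reject H0

Let group 1 = process X, group 2 = process Y. H0: μ_1 = μ_2; H1: μ_1 < μ_2 (two-sample pooled-variance t-test, left-tailed).
s_p² = [(24−1)·80.8² + (25−1)·95.6²]/(24+25−2) = 7861.77
t = (524 − 557)/√[7861.77·(1/24 + 1/25)] = -1.3024
df = n₁ + n₂ − 2 = 47
p-value = P(T ≤ -1.3024) ≈ 0.0996
Since p ≈ 0.0996 > α = 0.025, fail to reject H0; the evidence is not statistically significant.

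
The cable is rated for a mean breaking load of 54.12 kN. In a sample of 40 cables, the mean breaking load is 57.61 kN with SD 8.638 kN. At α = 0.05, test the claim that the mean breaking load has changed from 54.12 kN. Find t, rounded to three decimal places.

2.555

H0: μ = 54.12; H1: μ ≠ 54.12 (one-sample t-test, two-sided).
t = (x̄ − μ₀)/(s/√n) = (57.61 − 54.12)/(8.638/√40) = 2.555
df = n − 1 = 39
Two-sided p-value ≈ 0.015
Since p ≈ 0.015 < α = 0.05, reject H0; the data support H1.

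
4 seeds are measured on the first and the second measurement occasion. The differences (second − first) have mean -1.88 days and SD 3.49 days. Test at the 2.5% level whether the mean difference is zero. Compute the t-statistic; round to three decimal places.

-1.077

H0: μ_d = 0; H1: μ_d ≠ 0 (paired t-test on the differences, two-sided).
t = d̄/(s_d/√n) = -1.88/(3.49/√4) = -1.077
df = n − 1 = 3
Two-sided p-value ≈ 0.3602
Since p ≈ 0.3602 > α = 0.025, fail to reject H0; the data do not provide sufficient evidence against H0.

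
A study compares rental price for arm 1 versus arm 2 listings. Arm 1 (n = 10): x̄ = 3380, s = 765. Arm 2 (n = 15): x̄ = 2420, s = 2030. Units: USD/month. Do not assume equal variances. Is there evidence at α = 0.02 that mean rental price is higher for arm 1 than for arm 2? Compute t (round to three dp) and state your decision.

Let group 1 = arm 1, group 2 = arm 2. H0: μ_1 = μ_2; H1: μ_1 > μ_2 (Welch's two-sample t-test, right-tailed).
t = (x̄_1 − x̄_2)/√(s_1²/n_1 + s_2²/n_2) = (3380 − 2420)/√(765²/10 + 2030²/15) = 1.663
Welch–Satterthwaite df ≈ 19.24
p-value = P(T ≥ 1.663) ≈ 0.056
Since p ≈ 0.056 > α = 0.02, fail to reject H0; the data do not provide sufficient evidence against H0.

t = 1.663; fail to reject H0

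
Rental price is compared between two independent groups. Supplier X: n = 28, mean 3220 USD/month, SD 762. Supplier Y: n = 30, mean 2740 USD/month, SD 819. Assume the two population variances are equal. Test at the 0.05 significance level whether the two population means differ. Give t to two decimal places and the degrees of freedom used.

Let group 1 = supplier X, group 2 = supplier Y. H0: μ_1 = μ_2; H1: μ_1 ≠ μ_2 (two-sample pooled-variance t-test, two-sided).
s_p² = [(28−1)·762² + (30−1)·819²]/(28+30−2) = 627312
t = (3220 − 2740)/√[627312·(1/28 + 1/30)] = 2.31
df = n₁ + n₂ − 2 = 56
Two-sided p-value ≈ 0.0248
Since p ≈ 0.0248 < α = 0.05, reject H0; the data support H1.

t = 2.31, df = 56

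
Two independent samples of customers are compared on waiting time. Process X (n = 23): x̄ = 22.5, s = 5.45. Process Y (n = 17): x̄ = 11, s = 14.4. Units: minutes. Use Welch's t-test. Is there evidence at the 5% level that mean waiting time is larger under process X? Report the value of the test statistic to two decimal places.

3.13

Let group 1 = process X, group 2 = process Y. H0: μ_1 = μ_2; H1: μ_1 > μ_2 (Welch's two-sample t-test, right-tailed).
t = (x̄_1 − x̄_2)/√(s_1²/n_1 + s_2²/n_2) = (22.5 − 11)/√(5.45²/23 + 14.4²/17) = 3.13
Welch–Satterthwaite df ≈ 19.41
p-value = P(T ≥ 3.13) ≈ 0.0027
Since p ≈ 0.0027 < α = 0.05, reject H0; the evidence is statistically significant.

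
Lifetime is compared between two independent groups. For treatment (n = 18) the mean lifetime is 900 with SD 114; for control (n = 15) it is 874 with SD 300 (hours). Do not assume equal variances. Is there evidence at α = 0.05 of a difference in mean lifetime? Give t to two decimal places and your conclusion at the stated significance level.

Let group 1 = treatment, group 2 = control. H0: μ_1 = μ_2; H1: μ_1 ≠ μ_2 (Welch's two-sample t-test, two-sided).
t = (x̄_1 − x̄_2)/√(s_1²/n_1 + s_2²/n_2) = (900 − 874)/√(114²/18 + 300²/15) = 0.32
Welch–Satterthwaite df ≈ 17.36
Two-sided p-value ≈ 0.755
Since p ≈ 0.755 > α = 0.05, fail to reject H0; the evidence is not statistically significant.

t = 0.32; fail to reject H0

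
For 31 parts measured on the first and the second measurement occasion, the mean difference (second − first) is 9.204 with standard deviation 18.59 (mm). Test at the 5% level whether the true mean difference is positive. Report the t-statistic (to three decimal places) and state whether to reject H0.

t = 2.757; reject H0

H0: μ_d = 0; H1: μ_d > 0 (paired t-test on the differences, right-tailed).
t = d̄/(s_d/√n) = 9.204/(18.59/√31) = 2.757
df = n − 1 = 30
p-value = P(T ≥ 2.757) ≈ 0.005
Since p ≈ 0.005 < α = 0.05, reject H0; the evidence is statistically significant.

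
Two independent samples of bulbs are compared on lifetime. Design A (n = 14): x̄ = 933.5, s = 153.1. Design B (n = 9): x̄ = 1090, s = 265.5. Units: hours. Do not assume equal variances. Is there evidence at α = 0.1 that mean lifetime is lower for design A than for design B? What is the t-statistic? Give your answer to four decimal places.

Let group 1 = design A, group 2 = design B. H0: μ_1 = μ_2; H1: μ_1 < μ_2 (Welch's two-sample t-test, left-tailed).
t = (x̄_1 − x̄_2)/√(s_1²/n_1 + s_2²/n_2) = (933.5 − 1090)/√(153.1²/14 + 265.5²/9) = -1.6051
Welch–Satterthwaite df ≈ 11.46
p-value = P(T ≤ -1.6051) ≈ 0.0678
Since p ≈ 0.0678 < α = 0.1, reject H0; the data support H1.

-1.6051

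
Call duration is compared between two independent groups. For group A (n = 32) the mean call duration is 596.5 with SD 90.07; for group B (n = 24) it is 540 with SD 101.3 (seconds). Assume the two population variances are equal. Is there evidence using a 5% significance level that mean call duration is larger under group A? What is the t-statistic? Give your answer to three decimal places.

Let group 1 = group A, group 2 = group B. H0: μ_1 = μ_2; H1: μ_1 > μ_2 (two-sample pooled-variance t-test, right-tailed).
s_p² = [(32−1)·90.07² + (24−1)·101.3²]/(32+24−2) = 9027.96
t = (596.5 − 540)/√[9027.96·(1/32 + 1/24)] = 2.202
df = n₁ + n₂ − 2 = 54
p-value = P(T ≥ 2.202) ≈ 0.016
Since p ≈ 0.016 < α = 0.05, reject H0; the data support H1.

2.202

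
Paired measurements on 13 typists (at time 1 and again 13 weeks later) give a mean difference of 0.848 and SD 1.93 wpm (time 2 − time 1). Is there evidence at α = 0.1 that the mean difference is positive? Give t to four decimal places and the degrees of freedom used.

t = 1.5842, df = 12

H0: μ_d = 0; H1: μ_d > 0 (paired t-test on the differences, right-tailed).
t = d̄/(s_d/√n) = 0.848/(1.93/√13) = 1.5842
df = n − 1 = 12
p-value = P(T ≥ 1.5842) ≈ 0.070
Since p ≈ 0.070 < α = 0.1, reject H0; the evidence is statistically significant.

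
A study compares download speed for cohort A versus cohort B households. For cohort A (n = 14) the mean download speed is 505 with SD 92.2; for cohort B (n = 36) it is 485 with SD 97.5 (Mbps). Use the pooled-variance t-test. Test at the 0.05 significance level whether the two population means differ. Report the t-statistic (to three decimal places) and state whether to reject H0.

t = 0.661; fail to reject H0

Let group 1 = cohort A, group 2 = cohort B. H0: μ_1 = μ_2; H1: μ_1 ≠ μ_2 (two-sample pooled-variance t-test, two-sided).
s_p² = [(14−1)·92.2² + (36−1)·97.5²]/(14+36−2) = 9233.95
t = (505 − 485)/√[9233.95·(1/14 + 1/36)] = 0.661
df = n₁ + n₂ − 2 = 48
Two-sided p-value ≈ 0.5119
Since p ≈ 0.5119 > α = 0.05, fail to reject H0; the evidence is not statistically significant.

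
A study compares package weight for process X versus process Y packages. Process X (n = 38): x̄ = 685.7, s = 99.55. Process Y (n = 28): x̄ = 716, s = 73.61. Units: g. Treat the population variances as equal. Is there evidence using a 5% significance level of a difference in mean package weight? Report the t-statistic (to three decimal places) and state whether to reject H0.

t = -1.359; fail to reject H0

Let group 1 = process X, group 2 = process Y. H0: μ_1 = μ_2; H1: μ_1 ≠ μ_2 (two-sample pooled-variance t-test, two-sided).
s_p² = [(38−1)·99.55² + (28−1)·73.61²]/(38+28−2) = 8015.24
t = (685.7 − 716)/√[8015.24·(1/38 + 1/28)] = -1.359
df = n₁ + n₂ − 2 = 64
Two-sided p-value ≈ 0.1790
Since p ≈ 0.1790 > α = 0.05, fail to reject H0; the data do not provide sufficient evidence against H0.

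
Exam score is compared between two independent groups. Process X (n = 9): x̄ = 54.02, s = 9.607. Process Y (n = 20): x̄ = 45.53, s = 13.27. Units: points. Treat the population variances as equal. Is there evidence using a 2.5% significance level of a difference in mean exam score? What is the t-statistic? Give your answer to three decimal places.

1.720

Let group 1 = process X, group 2 = process Y. H0: μ_1 = μ_2; H1: μ_1 ≠ μ_2 (two-sample pooled-variance t-test, two-sided).
s_p² = [(9−1)·9.607² + (20−1)·13.27²]/(9+20−2) = 151.264
t = (54.02 − 45.53)/√[151.264·(1/9 + 1/20)] = 1.720
df = n₁ + n₂ − 2 = 27
Two-sided p-value ≈ 0.0969
Since p ≈ 0.0969 > α = 0.025, fail to reject H0; the evidence is not statistically significant.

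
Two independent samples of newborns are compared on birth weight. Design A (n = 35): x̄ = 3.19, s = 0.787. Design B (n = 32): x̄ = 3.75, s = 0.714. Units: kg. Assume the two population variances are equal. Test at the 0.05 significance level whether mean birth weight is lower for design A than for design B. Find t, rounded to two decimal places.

-3.04

Let group 1 = design A, group 2 = design B. H0: μ_1 = μ_2; H1: μ_1 < μ_2 (two-sample pooled-variance t-test, left-tailed).
s_p² = [(35−1)·0.787² + (32−1)·0.714²]/(35+32−2) = 0.567111
t = (3.19 − 3.75)/√[0.567111·(1/35 + 1/32)] = -3.04
df = n₁ + n₂ − 2 = 65
p-value = P(T ≤ -3.04) ≈ 0.002
Since p ≈ 0.002 < α = 0.05, reject H0; the evidence is statistically significant.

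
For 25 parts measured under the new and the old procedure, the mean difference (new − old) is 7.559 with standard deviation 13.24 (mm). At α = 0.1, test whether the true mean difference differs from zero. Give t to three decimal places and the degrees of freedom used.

H0: μ_d = 0; H1: μ_d ≠ 0 (paired t-test on the differences, two-sided).
t = d̄/(s_d/√n) = 7.559/(13.24/√25) = 2.855
df = n − 1 = 24
Two-sided p-value ≈ 0.0087
Since p ≈ 0.0087 < α = 0.1, reject H0; the data support H1.

t = 2.855, df = 24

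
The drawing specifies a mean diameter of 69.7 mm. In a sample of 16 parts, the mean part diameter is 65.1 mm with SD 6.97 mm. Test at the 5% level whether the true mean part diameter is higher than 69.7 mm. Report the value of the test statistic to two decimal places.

-2.64

H0: μ = 69.7; H1: μ > 69.7 (one-sample t-test, right-tailed).
t = (x̄ − μ₀)/(s/√n) = (65.1 − 69.7)/(6.97/√16) = -2.64
df = n − 1 = 15
p-value = P(T ≥ -2.64) ≈ 0.991
Since p ≈ 0.991 > α = 0.05, fail to reject H0; the evidence is not statistically significant.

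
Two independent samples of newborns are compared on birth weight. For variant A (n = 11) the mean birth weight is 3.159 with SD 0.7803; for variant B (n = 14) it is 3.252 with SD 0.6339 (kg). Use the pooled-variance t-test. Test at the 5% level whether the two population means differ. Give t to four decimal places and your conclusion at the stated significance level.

Let group 1 = variant A, group 2 = variant B. H0: μ_1 = μ_2; H1: μ_1 ≠ μ_2 (two-sample pooled-variance t-test, two-sided).
s_p² = [(11−1)·0.7803² + (14−1)·0.6339²]/(11+14−2) = 0.491846
t = (3.159 − 3.252)/√[0.491846·(1/11 + 1/14)] = -0.3291
df = n₁ + n₂ − 2 = 23
Two-sided p-value ≈ 0.745
Since p ≈ 0.745 > α = 0.05, fail to reject H0; the data do not provide sufficient evidence against H0.

t = -0.3291; fail to reject H0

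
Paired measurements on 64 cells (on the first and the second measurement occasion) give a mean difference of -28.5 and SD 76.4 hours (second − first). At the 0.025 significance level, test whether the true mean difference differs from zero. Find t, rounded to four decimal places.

-2.9843

H0: μ_d = 0; H1: μ_d ≠ 0 (paired t-test on the differences, two-sided).
t = d̄/(s_d/√n) = -28.5/(76.4/√64) = -2.9843
df = n − 1 = 63
Two-sided p-value ≈ 0.0040
Since p ≈ 0.0040 < α = 0.025, reject H0; the data support H1.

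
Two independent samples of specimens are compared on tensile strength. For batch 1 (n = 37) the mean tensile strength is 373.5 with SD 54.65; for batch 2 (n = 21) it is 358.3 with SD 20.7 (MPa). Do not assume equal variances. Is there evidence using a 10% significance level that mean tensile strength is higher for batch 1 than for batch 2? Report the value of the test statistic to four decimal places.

1.5115

Let group 1 = batch 1, group 2 = batch 2. H0: μ_1 = μ_2; H1: μ_1 > μ_2 (Welch's two-sample t-test, right-tailed).
t = (x̄_1 − x̄_2)/√(s_1²/n_1 + s_2²/n_2) = (373.5 − 358.3)/√(54.65²/37 + 20.7²/21) = 1.5115
Welch–Satterthwaite df ≈ 50.67
p-value = P(T ≥ 1.5115) ≈ 0.0684
Since p ≈ 0.0684 < α = 0.1, reject H0; the data support H1.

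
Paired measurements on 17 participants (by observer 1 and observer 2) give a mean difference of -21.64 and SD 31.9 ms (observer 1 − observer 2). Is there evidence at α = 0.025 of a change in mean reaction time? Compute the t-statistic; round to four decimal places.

H0: μ_d = 0; H1: μ_d ≠ 0 (paired t-test on the differences, two-sided).
t = d̄/(s_d/√n) = -21.64/(31.9/√17) = -2.7970
df = n − 1 = 16
Two-sided p-value ≈ 0.013
Since p ≈ 0.013 < α = 0.025, reject H0; the evidence is statistically significant.

-2.7970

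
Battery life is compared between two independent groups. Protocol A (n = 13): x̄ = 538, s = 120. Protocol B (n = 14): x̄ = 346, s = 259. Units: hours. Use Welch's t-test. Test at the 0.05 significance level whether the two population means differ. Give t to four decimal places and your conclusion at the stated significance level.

t = 2.4998; reject H0

Let group 1 = protocol A, group 2 = protocol B. H0: μ_1 = μ_2; H1: μ_1 ≠ μ_2 (Welch's two-sample t-test, two-sided).
t = (x̄_1 − x̄_2)/√(s_1²/n_1 + s_2²/n_2) = (538 − 346)/√(120²/13 + 259²/14) = 2.4998
Welch–Satterthwaite df ≈ 18.63
Two-sided p-value ≈ 0.0220
Since p ≈ 0.0220 < α = 0.05, reject H0; the data support H1.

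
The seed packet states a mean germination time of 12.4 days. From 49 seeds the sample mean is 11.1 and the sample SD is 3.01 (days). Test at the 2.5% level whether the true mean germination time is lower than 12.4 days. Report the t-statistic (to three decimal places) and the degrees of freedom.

H0: μ = 12.4; H1: μ < 12.4 (one-sample t-test, left-tailed).
t = (x̄ − μ₀)/(s/√n) = (11.1 − 12.4)/(3.01/√49) = -3.023
df = n − 1 = 48
p-value = P(T ≤ -3.023) ≈ 0.002
Since p ≈ 0.002 < α = 0.025, reject H0; the data support H1.

t = -3.023, df = 48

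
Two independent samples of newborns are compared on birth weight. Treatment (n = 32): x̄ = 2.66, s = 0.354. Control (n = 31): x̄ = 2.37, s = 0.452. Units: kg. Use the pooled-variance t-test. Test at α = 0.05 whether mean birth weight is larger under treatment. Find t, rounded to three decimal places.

2.840

Let group 1 = treatment, group 2 = control. H0: μ_1 = μ_2; H1: μ_1 > μ_2 (two-sample pooled-variance t-test, right-tailed).
s_p² = [(32−1)·0.354² + (31−1)·0.452²]/(32+31−2) = 0.164163
t = (2.66 − 2.37)/√[0.164163·(1/32 + 1/31)] = 2.840
df = n₁ + n₂ − 2 = 61
p-value = P(T ≥ 2.840) ≈ 0.0031
Since p ≈ 0.0031 < α = 0.05, reject H0; the evidence is statistically significant.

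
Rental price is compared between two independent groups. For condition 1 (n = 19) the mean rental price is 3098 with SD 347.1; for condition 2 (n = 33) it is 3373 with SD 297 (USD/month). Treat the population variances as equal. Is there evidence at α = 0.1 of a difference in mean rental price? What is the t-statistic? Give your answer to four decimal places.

Let group 1 = condition 1, group 2 = condition 2. H0: μ_1 = μ_2; H1: μ_1 ≠ μ_2 (two-sample pooled-variance t-test, two-sided).
s_p² = [(19−1)·347.1² + (33−1)·297²]/(19+33−2) = 99826
t = (3098 − 3373)/√[99826·(1/19 + 1/33)] = -3.0223
df = n₁ + n₂ − 2 = 50
Two-sided p-value ≈ 0.004
Since p ≈ 0.004 < α = 0.1, reject H0; the data support H1.

-3.0223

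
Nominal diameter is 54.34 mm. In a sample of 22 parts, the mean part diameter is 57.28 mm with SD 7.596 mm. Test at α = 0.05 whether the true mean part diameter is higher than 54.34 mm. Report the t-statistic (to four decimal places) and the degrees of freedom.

t = 1.8154, df = 21

H0: μ = 54.34; H1: μ > 54.34 (one-sample t-test, right-tailed).
t = (x̄ − μ₀)/(s/√n) = (57.28 − 54.34)/(7.596/√22) = 1.8154
df = n − 1 = 21
p-value = P(T ≥ 1.8154) ≈ 0.0419
Since p ≈ 0.0419 < α = 0.05, reject H0; the evidence is statistically significant.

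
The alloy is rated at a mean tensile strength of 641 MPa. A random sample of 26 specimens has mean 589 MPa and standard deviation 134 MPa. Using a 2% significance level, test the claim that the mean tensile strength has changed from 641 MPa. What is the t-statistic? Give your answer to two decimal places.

H0: μ = 641; H1: μ ≠ 641 (one-sample t-test, two-sided).
t = (x̄ − μ₀)/(s/√n) = (589 − 641)/(134/√26) = -1.98
df = n − 1 = 25
Two-sided p-value ≈ 0.0590
Since p ≈ 0.0590 > α = 0.02, fail to reject H0; the evidence is not statistically significant.

-1.98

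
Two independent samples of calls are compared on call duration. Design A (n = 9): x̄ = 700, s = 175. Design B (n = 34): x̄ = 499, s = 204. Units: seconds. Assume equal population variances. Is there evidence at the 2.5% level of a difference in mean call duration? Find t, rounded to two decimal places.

Let group 1 = design A, group 2 = design B. H0: μ_1 = μ_2; H1: μ_1 ≠ μ_2 (two-sample pooled-variance t-test, two-sided).
s_p² = [(9−1)·175² + (34−1)·204²]/(9+34−2) = 39471.4
t = (700 − 499)/√[39471.4·(1/9 + 1/34)] = 2.70
df = n₁ + n₂ − 2 = 41
Two-sided p-value ≈ 0.0101
Since p ≈ 0.0101 < α = 0.025, reject H0; the data support H1.

2.70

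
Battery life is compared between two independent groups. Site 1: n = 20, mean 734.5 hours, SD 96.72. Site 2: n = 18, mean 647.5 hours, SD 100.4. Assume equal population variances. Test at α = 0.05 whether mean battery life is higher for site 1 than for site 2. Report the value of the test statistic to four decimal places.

2.7193

Let group 1 = site 1, group 2 = site 2. H0: μ_1 = μ_2; H1: μ_1 > μ_2 (two-sample pooled-variance t-test, right-tailed).
s_p² = [(20−1)·96.72² + (18−1)·100.4²]/(20+18−2) = 9697.31
t = (734.5 − 647.5)/√[9697.31·(1/20 + 1/18)] = 2.7193
df = n₁ + n₂ − 2 = 36
p-value = P(T ≥ 2.7193) ≈ 0.0050
Since p ≈ 0.0050 < α = 0.05, reject H0; the data support H1.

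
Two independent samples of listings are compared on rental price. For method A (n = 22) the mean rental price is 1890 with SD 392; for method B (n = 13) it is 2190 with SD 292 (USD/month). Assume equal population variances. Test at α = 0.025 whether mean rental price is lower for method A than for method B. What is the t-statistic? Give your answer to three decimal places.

-2.390

Let group 1 = method A, group 2 = method B. H0: μ_1 = μ_2; H1: μ_1 < μ_2 (two-sample pooled-variance t-test, left-tailed).
s_p² = [(22−1)·392² + (13−1)·292²]/(22+13−2) = 128791
t = (1890 − 2190)/√[128791·(1/22 + 1/13)] = -2.390
df = n₁ + n₂ − 2 = 33
p-value = P(T ≤ -2.390) ≈ 0.0114
Since p ≈ 0.0114 < α = 0.025, reject H0; the data support H1.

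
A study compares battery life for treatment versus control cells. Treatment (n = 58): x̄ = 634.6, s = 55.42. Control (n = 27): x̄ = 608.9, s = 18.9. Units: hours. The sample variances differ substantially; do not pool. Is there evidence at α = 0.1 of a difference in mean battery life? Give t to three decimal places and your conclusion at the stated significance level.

Let group 1 = treatment, group 2 = control. H0: μ_1 = μ_2; H1: μ_1 ≠ μ_2 (Welch's two-sample t-test, two-sided).
t = (x̄_1 − x̄_2)/√(s_1²/n_1 + s_2²/n_2) = (634.6 − 608.9)/√(55.42²/58 + 18.9²/27) = 3.159
Welch–Satterthwaite df ≈ 78.32
Two-sided p-value ≈ 0.0022
Since p ≈ 0.0022 < α = 0.1, reject H0; the data support H1.

t = 3.159; reject H0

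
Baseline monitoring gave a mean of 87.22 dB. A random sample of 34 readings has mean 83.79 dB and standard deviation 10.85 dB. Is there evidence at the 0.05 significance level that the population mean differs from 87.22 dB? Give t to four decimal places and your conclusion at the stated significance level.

H0: μ = 87.22; H1: μ ≠ 87.22 (one-sample t-test, two-sided).
t = (x̄ − μ₀)/(s/√n) = (83.79 − 87.22)/(10.85/√34) = -1.8433
df = n − 1 = 33
Two-sided p-value ≈ 0.074
Since p ≈ 0.074 > α = 0.05, fail to reject H0; the data do not provide sufficient evidence against H0.

t = -1.8433; fail to reject H0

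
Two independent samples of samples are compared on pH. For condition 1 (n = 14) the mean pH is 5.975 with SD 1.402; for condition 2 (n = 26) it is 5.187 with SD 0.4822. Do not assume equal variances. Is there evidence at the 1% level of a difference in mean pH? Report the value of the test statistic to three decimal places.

Let group 1 = condition 1, group 2 = condition 2. H0: μ_1 = μ_2; H1: μ_1 ≠ μ_2 (Welch's two-sample t-test, two-sided).
t = (x̄_1 − x̄_2)/√(s_1²/n_1 + s_2²/n_2) = (5.975 − 5.187)/√(1.402²/14 + 0.4822²/26) = 2.039
Welch–Satterthwaite df ≈ 14.68
Two-sided p-value ≈ 0.0599
Since p ≈ 0.0599 > α = 0.01, fail to reject H0; the data do not provide sufficient evidence against H0.

2.039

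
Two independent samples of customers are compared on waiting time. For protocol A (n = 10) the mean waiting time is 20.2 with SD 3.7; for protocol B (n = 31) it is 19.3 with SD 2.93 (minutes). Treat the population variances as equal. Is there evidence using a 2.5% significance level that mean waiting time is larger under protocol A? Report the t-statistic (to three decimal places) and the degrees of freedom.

Let group 1 = protocol A, group 2 = protocol B. H0: μ_1 = μ_2; H1: μ_1 > μ_2 (two-sample pooled-variance t-test, right-tailed).
s_p² = [(10−1)·3.7² + (31−1)·2.93²]/(10+31−2) = 9.763
t = (20.2 − 19.3)/√[9.763·(1/10 + 1/31)] = 0.792
df = n₁ + n₂ − 2 = 39
p-value = P(T ≥ 0.792) ≈ 0.2166
Since p ≈ 0.2166 > α = 0.025, fail to reject H0; the data do not provide sufficient evidence against H0.

t = 0.792, df = 39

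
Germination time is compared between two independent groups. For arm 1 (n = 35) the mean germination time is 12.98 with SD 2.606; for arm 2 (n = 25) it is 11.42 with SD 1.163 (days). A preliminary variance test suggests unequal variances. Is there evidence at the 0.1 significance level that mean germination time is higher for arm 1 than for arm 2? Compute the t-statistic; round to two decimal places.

3.13

Let group 1 = arm 1, group 2 = arm 2. H0: μ_1 = μ_2; H1: μ_1 > μ_2 (Welch's two-sample t-test, right-tailed).
t = (x̄_1 − x̄_2)/√(s_1²/n_1 + s_2²/n_2) = (12.98 − 11.42)/√(2.606²/35 + 1.163²/25) = 3.13
Welch–Satterthwaite df ≈ 50.09
p-value = P(T ≥ 3.13) ≈ 0.001
Since p ≈ 0.001 < α = 0.1, reject H0; the data support H1.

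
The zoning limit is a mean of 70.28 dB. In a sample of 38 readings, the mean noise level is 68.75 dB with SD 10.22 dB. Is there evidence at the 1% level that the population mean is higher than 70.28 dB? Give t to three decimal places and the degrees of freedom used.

H0: μ = 70.28; H1: μ > 70.28 (one-sample t-test, right-tailed).
t = (x̄ − μ₀)/(s/√n) = (68.75 − 70.28)/(10.22/√38) = -0.923
df = n − 1 = 37
p-value = P(T ≥ -0.923) ≈ 0.8190
Since p ≈ 0.8190 > α = 0.01, fail to reject H0; the evidence is not statistically significant.

t = -0.923, df = 37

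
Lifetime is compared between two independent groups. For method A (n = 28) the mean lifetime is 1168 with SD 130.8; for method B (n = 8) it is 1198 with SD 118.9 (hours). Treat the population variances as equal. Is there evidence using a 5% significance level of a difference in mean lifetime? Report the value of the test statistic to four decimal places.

Let group 1 = method A, group 2 = method B. H0: μ_1 = μ_2; H1: μ_1 ≠ μ_2 (two-sample pooled-variance t-test, two-sided).
s_p² = [(28−1)·130.8² + (8−1)·118.9²]/(28+8−2) = 16496.9
t = (1168 − 1198)/√[16496.9·(1/28 + 1/8)] = -0.5826
df = n₁ + n₂ − 2 = 34
Two-sided p-value ≈ 0.5640
Since p ≈ 0.5640 > α = 0.05, fail to reject H0; the data do not provide sufficient evidence against H0.

-0.5826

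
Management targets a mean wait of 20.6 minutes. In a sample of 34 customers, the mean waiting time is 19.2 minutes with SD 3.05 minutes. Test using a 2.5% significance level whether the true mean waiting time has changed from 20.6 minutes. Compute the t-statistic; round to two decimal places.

H0: μ = 20.6; H1: μ ≠ 20.6 (one-sample t-test, two-sided).
t = (x̄ − μ₀)/(s/√n) = (19.2 − 20.6)/(3.05/√34) = -2.68
df = n − 1 = 33
Two-sided p-value ≈ 0.0115
Since p ≈ 0.0115 < α = 0.025, reject H0; the data support H1.

-2.68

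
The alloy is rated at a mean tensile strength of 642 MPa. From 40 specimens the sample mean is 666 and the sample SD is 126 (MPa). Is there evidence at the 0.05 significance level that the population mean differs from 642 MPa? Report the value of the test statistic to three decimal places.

H0: μ = 642; H1: μ ≠ 642 (one-sample t-test, two-sided).
t = (x̄ − μ₀)/(s/√n) = (666 − 642)/(126/√40) = 1.205
df = n − 1 = 39
Two-sided p-value ≈ 0.236
Since p ≈ 0.236 > α = 0.05, fail to reject H0; the evidence is not statistically significant.

1.205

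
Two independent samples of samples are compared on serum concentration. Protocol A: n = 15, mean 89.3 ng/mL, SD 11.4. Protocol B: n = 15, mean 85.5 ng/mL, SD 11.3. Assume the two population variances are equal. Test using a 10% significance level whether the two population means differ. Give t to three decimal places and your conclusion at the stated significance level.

t = 0.917; fail to reject H0

Let group 1 = protocol A, group 2 = protocol B. H0: μ_1 = μ_2; H1: μ_1 ≠ μ_2 (two-sample pooled-variance t-test, two-sided).
s_p² = [(15−1)·11.4² + (15−1)·11.3²]/(15+15−2) = 128.825
t = (89.3 − 85.5)/√[128.825·(1/15 + 1/15)] = 0.917
df = n₁ + n₂ − 2 = 28
Two-sided p-value ≈ 0.367
Since p ≈ 0.367 > α = 0.1, fail to reject H0; the evidence is not statistically significant.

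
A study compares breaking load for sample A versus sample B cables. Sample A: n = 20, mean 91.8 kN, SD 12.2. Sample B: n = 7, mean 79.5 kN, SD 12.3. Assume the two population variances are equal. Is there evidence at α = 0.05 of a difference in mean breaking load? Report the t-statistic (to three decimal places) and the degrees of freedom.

t = 2.291, df = 25

Let group 1 = sample A, group 2 = sample B. H0: μ_1 = μ_2; H1: μ_1 ≠ μ_2 (two-sample pooled-variance t-test, two-sided).
s_p² = [(20−1)·12.2² + (7−1)·12.3²]/(20+7−2) = 149.428
t = (91.8 − 79.5)/√[149.428·(1/20 + 1/7)] = 2.291
df = n₁ + n₂ − 2 = 25
Two-sided p-value ≈ 0.031
Since p ≈ 0.031 < α = 0.05, reject H0; the evidence is statistically significant.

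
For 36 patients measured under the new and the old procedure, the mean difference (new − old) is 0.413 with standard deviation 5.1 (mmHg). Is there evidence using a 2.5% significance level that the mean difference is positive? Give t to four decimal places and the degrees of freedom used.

t = 0.4859, df = 35

H0: μ_d = 0; H1: μ_d > 0 (paired t-test on the differences, right-tailed).
t = d̄/(s_d/√n) = 0.413/(5.1/√36) = 0.4859
df = n − 1 = 35
p-value = P(T ≥ 0.4859) ≈ 0.315
Since p ≈ 0.315 > α = 0.025, fail to reject H0; the data do not provide sufficient evidence against H0.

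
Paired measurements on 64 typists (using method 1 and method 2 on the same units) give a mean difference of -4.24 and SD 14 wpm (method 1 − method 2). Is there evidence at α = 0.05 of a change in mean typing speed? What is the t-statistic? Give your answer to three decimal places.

H0: μ_d = 0; H1: μ_d ≠ 0 (paired t-test on the differences, two-sided).
t = d̄/(s_d/√n) = -4.24/(14/√64) = -2.423
df = n − 1 = 63
Two-sided p-value ≈ 0.018
Since p ≈ 0.018 < α = 0.05, reject H0; the evidence is statistically significant.

-2.423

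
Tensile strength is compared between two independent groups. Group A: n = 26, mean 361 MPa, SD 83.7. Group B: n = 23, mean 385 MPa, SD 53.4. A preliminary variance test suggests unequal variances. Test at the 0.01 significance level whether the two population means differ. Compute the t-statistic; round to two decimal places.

-1.21

Let group 1 = group A, group 2 = group B. H0: μ_1 = μ_2; H1: μ_1 ≠ μ_2 (Welch's two-sample t-test, two-sided).
t = (x̄_1 − x̄_2)/√(s_1²/n_1 + s_2²/n_2) = (361 − 385)/√(83.7²/26 + 53.4²/23) = -1.21
Welch–Satterthwaite df ≈ 42.96
Two-sided p-value ≈ 0.233
Since p ≈ 0.233 > α = 0.01, fail to reject H0; the data do not provide sufficient evidence against H0.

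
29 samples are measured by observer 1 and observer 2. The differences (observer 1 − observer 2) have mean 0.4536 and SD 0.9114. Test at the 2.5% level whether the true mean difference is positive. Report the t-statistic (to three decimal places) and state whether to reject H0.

t = 2.680; reject H0

H0: μ_d = 0; H1: μ_d > 0 (paired t-test on the differences, right-tailed).
t = d̄/(s_d/√n) = 0.4536/(0.9114/√29) = 2.680
df = n − 1 = 28
p-value = P(T ≥ 2.680) ≈ 0.006
Since p ≈ 0.006 < α = 0.025, reject H0; the data support H1.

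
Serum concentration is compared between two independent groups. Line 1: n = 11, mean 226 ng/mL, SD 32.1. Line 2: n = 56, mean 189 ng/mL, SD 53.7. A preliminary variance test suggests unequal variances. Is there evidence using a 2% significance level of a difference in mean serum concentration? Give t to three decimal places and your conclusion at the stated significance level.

t = 3.071; reject H0

Let group 1 = line 1, group 2 = line 2. H0: μ_1 = μ_2; H1: μ_1 ≠ μ_2 (Welch's two-sample t-test, two-sided).
t = (x̄_1 − x̄_2)/√(s_1²/n_1 + s_2²/n_2) = (226 − 189)/√(32.1²/11 + 53.7²/56) = 3.071
Welch–Satterthwaite df ≈ 22.77
Two-sided p-value ≈ 0.005
Since p ≈ 0.005 < α = 0.02, reject H0; the data support H1.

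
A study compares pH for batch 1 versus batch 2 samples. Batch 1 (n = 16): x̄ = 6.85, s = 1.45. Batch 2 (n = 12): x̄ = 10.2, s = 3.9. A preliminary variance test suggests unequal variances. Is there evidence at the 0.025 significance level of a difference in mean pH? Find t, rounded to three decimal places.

Let group 1 = batch 1, group 2 = batch 2. H0: μ_1 = μ_2; H1: μ_1 ≠ μ_2 (Welch's two-sample t-test, two-sided).
t = (x̄_1 − x̄_2)/√(s_1²/n_1 + s_2²/n_2) = (6.85 − 10.2)/√(1.45²/16 + 3.9²/12) = -2.832
Welch–Satterthwaite df ≈ 13.29
Two-sided p-value ≈ 0.0139
Since p ≈ 0.0139 < α = 0.025, reject H0; the data support H1.

-2.832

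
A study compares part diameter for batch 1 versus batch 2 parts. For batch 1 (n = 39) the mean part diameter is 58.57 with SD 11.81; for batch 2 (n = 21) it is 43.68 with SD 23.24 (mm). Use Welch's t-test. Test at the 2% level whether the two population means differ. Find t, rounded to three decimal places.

Let group 1 = batch 1, group 2 = batch 2. H0: μ_1 = μ_2; H1: μ_1 ≠ μ_2 (Welch's two-sample t-test, two-sided).
t = (x̄_1 − x̄_2)/√(s_1²/n_1 + s_2²/n_2) = (58.57 − 43.68)/√(11.81²/39 + 23.24²/21) = 2.751
Welch–Satterthwaite df ≈ 25.69
Two-sided p-value ≈ 0.011
Since p ≈ 0.011 < α = 0.02, reject H0; the evidence is statistically significant.

2.751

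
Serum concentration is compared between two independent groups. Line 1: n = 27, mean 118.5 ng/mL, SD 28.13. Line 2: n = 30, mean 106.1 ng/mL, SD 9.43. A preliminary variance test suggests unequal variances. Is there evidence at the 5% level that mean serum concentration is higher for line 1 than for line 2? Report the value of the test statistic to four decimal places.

2.1828

Let group 1 = line 1, group 2 = line 2. H0: μ_1 = μ_2; H1: μ_1 > μ_2 (Welch's two-sample t-test, right-tailed).
t = (x̄_1 − x̄_2)/√(s_1²/n_1 + s_2²/n_2) = (118.5 − 106.1)/√(28.13²/27 + 9.43²/30) = 2.1828
Welch–Satterthwaite df ≈ 31.24
p-value = P(T ≥ 2.1828) ≈ 0.0183
Since p ≈ 0.0183 < α = 0.05, reject H0; the evidence is statistically significant.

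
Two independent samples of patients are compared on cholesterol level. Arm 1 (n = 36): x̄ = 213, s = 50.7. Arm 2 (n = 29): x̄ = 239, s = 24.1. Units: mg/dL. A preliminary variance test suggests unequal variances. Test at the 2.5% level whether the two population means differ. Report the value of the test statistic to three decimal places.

-2.719

Let group 1 = arm 1, group 2 = arm 2. H0: μ_1 = μ_2; H1: μ_1 ≠ μ_2 (Welch's two-sample t-test, two-sided).
t = (x̄_1 − x̄_2)/√(s_1²/n_1 + s_2²/n_2) = (213 − 239)/√(50.7²/36 + 24.1²/29) = -2.719
Welch–Satterthwaite df ≈ 52.25
Two-sided p-value ≈ 0.0089
Since p ≈ 0.0089 < α = 0.025, reject H0; the evidence is statistically significant.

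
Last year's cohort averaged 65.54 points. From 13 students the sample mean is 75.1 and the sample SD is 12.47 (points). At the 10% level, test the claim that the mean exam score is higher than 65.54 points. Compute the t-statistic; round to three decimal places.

2.764

H0: μ = 65.54; H1: μ > 65.54 (one-sample t-test, right-tailed).
t = (x̄ − μ₀)/(s/√n) = (75.1 − 65.54)/(12.47/√13) = 2.764
df = n − 1 = 12
p-value = P(T ≥ 2.764) ≈ 0.0086
Since p ≈ 0.0086 < α = 0.1, reject H0; the data support H1.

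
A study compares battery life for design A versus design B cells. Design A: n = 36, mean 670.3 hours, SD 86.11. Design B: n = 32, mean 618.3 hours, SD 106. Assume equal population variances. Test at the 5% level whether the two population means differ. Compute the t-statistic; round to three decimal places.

2.230

Let group 1 = design A, group 2 = design B. H0: μ_1 = μ_2; H1: μ_1 ≠ μ_2 (two-sample pooled-variance t-test, two-sided).
s_p² = [(36−1)·86.11² + (32−1)·106²]/(36+32−2) = 9209.68
t = (670.3 − 618.3)/√[9209.68·(1/36 + 1/32)] = 2.230
df = n₁ + n₂ − 2 = 66
Two-sided p-value ≈ 0.029
Since p ≈ 0.029 < α = 0.05, reject H0; the evidence is statistically significant.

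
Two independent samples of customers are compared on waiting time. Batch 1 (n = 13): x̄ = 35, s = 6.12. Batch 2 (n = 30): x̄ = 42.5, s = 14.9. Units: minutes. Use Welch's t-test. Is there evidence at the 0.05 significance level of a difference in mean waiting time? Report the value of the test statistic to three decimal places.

Let group 1 = batch 1, group 2 = batch 2. H0: μ_1 = μ_2; H1: μ_1 ≠ μ_2 (Welch's two-sample t-test, two-sided).
t = (x̄_1 − x̄_2)/√(s_1²/n_1 + s_2²/n_2) = (35 − 42.5)/√(6.12²/13 + 14.9²/30) = -2.339
Welch–Satterthwaite df ≈ 40.97
Two-sided p-value ≈ 0.024
Since p ≈ 0.024 < α = 0.05, reject H0; the data support H1.

-2.339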